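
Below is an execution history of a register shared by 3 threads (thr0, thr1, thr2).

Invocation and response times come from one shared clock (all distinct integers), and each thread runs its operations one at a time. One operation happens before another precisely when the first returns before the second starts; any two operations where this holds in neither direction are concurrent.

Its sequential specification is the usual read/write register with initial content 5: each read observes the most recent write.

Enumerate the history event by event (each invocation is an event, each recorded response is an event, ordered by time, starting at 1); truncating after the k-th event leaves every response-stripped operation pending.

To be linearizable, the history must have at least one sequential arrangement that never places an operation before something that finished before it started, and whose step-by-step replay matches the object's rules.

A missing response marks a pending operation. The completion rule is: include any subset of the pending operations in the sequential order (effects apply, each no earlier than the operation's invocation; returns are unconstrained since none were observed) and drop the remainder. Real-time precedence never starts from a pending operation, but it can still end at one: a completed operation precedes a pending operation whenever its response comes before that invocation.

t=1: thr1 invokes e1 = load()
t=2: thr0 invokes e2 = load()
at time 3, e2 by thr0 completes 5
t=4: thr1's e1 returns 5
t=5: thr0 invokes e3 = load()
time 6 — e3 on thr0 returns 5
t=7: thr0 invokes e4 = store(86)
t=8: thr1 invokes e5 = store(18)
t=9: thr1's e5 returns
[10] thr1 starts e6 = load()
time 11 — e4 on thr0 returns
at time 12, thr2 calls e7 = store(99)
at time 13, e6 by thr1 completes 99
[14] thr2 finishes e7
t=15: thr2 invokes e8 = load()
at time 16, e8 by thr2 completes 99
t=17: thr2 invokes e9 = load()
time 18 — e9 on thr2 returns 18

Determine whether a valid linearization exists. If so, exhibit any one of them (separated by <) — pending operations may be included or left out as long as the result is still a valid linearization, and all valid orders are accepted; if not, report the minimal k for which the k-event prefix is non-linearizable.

not linearizable — minimal violating prefix: 18 events

through event 17 a valid linearization exists; event 18 (e9 responding at time 18) ends that
all 10 real-time-respecting orders fail — 9 completed register operations, no legal replay
for example e1, e2, e3, e4, e5, e6, e7, e8, e9 fails at step 6: e6 load() → 99 is not legal there
for example e1, e2, e3, e4, e5, e7, e6, e8, e9 fails at step 9: e9 load() → 18 is not legal there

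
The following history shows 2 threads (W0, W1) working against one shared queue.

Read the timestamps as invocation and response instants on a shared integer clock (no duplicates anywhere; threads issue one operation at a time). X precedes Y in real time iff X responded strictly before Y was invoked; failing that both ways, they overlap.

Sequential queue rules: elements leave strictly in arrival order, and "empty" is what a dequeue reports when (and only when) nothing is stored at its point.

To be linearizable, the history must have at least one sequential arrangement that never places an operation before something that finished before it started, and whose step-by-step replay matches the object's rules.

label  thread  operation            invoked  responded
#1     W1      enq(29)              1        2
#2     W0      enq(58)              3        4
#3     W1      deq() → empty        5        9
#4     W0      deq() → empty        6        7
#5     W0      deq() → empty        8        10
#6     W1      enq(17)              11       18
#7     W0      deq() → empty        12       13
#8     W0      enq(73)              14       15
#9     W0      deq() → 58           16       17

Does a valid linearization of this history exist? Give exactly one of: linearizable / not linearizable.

the violation lands at event 7, #4's response at time 7: events 1..6 linearize, events 1..7 do not
a single order respects real time; the 3 completed queue operations fail replay along it
completion choices over the 1 pending operation (#3) were checked; none helps
one such order, #1, #2, #4 (pending dropped), breaks at step 3 where #4 deq() → empty is illegal

not linearizable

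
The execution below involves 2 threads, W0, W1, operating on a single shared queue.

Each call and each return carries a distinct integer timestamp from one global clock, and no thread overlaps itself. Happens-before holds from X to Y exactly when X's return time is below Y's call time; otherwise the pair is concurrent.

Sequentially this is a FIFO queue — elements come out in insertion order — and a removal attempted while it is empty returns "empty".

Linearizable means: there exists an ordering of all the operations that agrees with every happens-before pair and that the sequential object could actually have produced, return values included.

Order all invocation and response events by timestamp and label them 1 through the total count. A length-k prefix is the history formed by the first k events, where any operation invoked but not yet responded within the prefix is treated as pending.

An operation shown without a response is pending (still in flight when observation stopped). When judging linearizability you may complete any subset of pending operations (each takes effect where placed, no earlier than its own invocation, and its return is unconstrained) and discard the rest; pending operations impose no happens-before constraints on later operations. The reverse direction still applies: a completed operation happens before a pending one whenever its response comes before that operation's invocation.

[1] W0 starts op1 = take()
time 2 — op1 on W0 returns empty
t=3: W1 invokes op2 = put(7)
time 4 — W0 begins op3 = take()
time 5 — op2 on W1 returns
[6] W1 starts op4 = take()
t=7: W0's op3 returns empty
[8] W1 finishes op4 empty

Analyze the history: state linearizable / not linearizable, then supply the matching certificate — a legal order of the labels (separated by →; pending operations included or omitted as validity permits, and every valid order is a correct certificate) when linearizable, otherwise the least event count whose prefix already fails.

not linearizable — minimal violating prefix: 8 events

the violation lands at event 8, op4's response at time 8: events 1..7 linearize, events 1..8 do not
4 completed operations, 3 real-time-consistent orders — every queue replay fails
e.g. op1, op2, op3, op4: illegal at step 3, since op3 take() → empty cannot apply there
e.g. op1, op2, op4, op3: illegal at step 3, since op4 take() → empty cannot apply there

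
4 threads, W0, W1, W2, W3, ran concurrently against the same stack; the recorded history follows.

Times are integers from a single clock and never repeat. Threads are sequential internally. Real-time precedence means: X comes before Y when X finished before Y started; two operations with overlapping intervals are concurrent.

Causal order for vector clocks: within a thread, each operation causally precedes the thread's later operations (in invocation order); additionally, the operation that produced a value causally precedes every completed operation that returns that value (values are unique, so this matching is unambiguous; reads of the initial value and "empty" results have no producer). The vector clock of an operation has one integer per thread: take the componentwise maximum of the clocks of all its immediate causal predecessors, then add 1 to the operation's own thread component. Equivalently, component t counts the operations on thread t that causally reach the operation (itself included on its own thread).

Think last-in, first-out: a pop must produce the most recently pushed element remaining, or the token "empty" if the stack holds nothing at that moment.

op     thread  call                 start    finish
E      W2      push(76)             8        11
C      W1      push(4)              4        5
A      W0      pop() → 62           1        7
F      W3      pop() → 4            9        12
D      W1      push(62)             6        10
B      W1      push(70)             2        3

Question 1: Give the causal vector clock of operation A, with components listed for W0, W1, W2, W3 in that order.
VC(E, invoked at 8): no causal predecessors; +1 on W2 → (0, 0, 1, 0)
VC(B, invoked at 2): no causal predecessors; +1 on W1 → (0, 1, 0, 0)
from VC(B)=(0, 1, 0, 0), C (invoked 4) maxes components and bumps W1 → (0, 2, 0, 0)
from VC(C)=(0, 2, 0, 0), F (invoked 9) maxes components and bumps W3 → (0, 2, 0, 1)
from VC(C)=(0, 2, 0, 0), D (invoked 6) maxes components and bumps W1 → (0, 3, 0, 0)
from VC(D)=(0, 3, 0, 0), A (invoked 1) maxes components and bumps W0 → (1, 3, 0, 0)
target: VC(A) = (1, 3, 0, 0)

(1, 3, 0, 0)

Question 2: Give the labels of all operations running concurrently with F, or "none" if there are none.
F spans [9,12]; an op avoiding the whole window 9..12 is ordered, any other is concurrent
A [1,7]: before
B [2,3]: before
C [4,5]: before
D [6,10]: concurrent
E [8,11]: concurrent

D, E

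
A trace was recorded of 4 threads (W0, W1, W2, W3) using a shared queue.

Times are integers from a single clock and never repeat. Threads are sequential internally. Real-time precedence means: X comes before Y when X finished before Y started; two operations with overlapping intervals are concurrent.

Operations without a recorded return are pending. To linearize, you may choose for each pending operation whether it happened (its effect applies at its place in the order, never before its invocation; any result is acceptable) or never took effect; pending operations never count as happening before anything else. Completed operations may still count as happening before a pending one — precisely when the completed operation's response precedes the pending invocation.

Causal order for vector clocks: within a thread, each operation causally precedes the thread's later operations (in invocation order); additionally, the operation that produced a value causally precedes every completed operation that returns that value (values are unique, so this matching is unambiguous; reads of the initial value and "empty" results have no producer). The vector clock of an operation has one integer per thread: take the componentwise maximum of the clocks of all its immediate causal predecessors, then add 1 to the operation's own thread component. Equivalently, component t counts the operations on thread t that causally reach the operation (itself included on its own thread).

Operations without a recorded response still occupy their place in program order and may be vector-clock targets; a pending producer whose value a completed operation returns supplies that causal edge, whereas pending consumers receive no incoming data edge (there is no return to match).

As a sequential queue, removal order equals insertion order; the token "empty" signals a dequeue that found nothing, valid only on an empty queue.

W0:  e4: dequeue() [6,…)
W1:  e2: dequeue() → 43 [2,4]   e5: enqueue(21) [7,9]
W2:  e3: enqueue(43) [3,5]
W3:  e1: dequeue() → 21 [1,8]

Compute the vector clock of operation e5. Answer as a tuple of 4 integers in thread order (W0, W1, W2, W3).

(0, 2, 1, 0)

root op e3, invoked 3: fresh clock plus W2's own tick → (0, 0, 1, 0)
root op e4, invoked 6: fresh clock plus W0's own tick → (1, 0, 0, 0)
invoked at 2, e2 merges VC(e3)=(0, 0, 1, 0) and bumps W1's slot → (0, 1, 1, 0)
invoked at 7, e5 merges VC(e2)=(0, 1, 1, 0) and bumps W1's slot → (0, 2, 1, 0)
invoked at 1, e1 merges VC(e5)=(0, 2, 1, 0) and bumps W3's slot → (0, 2, 1, 1)
target: VC(e5) = (0, 2, 1, 0)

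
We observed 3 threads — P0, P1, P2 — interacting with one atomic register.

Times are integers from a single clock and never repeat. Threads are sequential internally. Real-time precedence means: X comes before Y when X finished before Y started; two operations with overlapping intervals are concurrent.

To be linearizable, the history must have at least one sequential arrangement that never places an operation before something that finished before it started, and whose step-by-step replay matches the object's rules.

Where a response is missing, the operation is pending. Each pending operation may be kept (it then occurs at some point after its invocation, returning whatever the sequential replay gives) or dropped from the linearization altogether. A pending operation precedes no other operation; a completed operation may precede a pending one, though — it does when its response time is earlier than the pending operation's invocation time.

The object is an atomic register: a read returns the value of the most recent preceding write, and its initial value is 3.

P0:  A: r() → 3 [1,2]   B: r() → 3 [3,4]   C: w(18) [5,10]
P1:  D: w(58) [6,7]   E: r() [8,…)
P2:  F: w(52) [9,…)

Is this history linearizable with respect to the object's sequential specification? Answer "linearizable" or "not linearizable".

one valid linearization: A, B, C, D
1. A r() → 3, leaving value 3
2. B r() → 3, leaving value 3
3. C w(18), leaving value 18
4. D w(58), leaving value 58

linearizable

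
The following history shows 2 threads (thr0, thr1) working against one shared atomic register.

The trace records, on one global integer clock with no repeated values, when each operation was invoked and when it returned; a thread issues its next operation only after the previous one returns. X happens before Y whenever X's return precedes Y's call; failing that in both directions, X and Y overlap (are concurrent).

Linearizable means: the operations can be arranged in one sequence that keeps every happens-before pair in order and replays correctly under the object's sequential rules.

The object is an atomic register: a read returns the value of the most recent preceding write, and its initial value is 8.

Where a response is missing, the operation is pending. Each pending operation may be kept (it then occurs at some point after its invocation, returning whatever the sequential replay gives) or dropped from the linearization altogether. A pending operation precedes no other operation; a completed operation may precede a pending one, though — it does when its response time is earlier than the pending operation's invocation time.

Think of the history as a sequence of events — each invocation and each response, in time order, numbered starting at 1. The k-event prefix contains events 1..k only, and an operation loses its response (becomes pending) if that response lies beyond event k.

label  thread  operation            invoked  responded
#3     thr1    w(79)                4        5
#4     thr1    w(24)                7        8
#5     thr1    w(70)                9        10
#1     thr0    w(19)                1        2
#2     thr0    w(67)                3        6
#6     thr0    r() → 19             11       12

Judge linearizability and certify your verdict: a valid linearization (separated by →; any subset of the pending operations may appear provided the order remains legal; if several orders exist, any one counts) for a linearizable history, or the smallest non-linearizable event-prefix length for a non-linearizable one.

the violation lands at event 12, #6's response at time 12: events 1..11 linearize, events 1..12 do not
2 orders of the 6 completed atomic register ops respect real time; none is legal
sample order #1, #2, #3, #4, #5, #6 stalls at step 6 — #6 r() → 19 has no legal effect
sample order #1, #3, #2, #4, #5, #6 stalls at step 6 — #6 r() → 19 has no legal effect

not linearizable — minimal violating prefix: 12 events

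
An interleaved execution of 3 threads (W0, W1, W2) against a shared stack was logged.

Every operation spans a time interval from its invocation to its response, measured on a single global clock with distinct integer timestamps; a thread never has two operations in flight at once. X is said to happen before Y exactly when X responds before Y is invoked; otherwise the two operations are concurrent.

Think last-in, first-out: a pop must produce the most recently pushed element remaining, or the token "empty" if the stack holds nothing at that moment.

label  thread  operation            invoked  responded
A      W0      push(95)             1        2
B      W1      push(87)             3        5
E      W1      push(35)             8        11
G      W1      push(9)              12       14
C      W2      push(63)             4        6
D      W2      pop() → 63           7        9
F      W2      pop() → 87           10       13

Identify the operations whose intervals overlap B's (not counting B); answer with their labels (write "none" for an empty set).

overlap test against B [3,5]: concurrent iff the interval meets 3..5
A [1,2]: before
C [4,6]: concurrent
D [7,9]: after
E [8,11]: after
F [10,13]: after
G [12,14]: after

C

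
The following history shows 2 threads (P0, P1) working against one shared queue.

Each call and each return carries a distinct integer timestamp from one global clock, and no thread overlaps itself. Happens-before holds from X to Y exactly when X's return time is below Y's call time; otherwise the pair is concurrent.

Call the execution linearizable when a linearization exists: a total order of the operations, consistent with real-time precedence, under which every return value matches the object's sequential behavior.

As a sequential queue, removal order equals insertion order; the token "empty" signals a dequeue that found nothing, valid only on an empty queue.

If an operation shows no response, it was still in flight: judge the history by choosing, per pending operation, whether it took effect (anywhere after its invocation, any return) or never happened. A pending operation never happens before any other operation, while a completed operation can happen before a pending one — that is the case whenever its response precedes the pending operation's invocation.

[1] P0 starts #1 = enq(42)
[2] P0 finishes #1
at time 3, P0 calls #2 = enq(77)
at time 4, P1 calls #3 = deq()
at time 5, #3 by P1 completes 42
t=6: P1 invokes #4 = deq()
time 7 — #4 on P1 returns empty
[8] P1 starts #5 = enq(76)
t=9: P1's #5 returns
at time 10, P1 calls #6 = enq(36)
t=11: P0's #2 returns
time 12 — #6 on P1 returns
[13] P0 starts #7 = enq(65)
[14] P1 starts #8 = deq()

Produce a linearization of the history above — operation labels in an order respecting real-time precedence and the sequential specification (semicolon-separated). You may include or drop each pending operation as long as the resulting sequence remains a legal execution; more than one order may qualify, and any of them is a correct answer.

1. #1 enq(42), leaving queue <42>
2. #3 deq() → 42, leaving queue <>
3. #4 deq() → empty, leaving queue <>
4. #2 enq(77), leaving queue <77>
5. #5 enq(76), leaving queue <77,76>
6. #6 enq(36), leaving queue <77,76,36>

#1; #3; #4; #2; #5; #6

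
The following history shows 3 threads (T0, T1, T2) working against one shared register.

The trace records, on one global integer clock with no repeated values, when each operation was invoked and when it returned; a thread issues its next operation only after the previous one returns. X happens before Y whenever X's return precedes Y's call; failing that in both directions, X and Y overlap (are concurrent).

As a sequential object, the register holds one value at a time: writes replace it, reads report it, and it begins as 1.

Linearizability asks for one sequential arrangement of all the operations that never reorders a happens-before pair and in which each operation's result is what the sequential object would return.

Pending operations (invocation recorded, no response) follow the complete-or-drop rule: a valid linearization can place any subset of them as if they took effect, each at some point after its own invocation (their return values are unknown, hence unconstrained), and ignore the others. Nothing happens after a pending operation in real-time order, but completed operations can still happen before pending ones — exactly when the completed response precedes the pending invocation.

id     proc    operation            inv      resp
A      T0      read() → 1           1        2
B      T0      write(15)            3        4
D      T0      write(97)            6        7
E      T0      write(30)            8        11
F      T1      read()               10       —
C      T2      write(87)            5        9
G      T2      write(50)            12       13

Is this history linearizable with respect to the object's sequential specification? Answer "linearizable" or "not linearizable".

linearizable

a witness: A, B, C, D, E, F, G
1. A read() → 1, leaving value 1
2. B write(15), leaving value 15
3. C write(87), leaving value 87
4. D write(97), leaving value 97
5. E write(30), leaving value 30
6. F read() (pending, included), leaving value 30
7. G write(50), leaving value 50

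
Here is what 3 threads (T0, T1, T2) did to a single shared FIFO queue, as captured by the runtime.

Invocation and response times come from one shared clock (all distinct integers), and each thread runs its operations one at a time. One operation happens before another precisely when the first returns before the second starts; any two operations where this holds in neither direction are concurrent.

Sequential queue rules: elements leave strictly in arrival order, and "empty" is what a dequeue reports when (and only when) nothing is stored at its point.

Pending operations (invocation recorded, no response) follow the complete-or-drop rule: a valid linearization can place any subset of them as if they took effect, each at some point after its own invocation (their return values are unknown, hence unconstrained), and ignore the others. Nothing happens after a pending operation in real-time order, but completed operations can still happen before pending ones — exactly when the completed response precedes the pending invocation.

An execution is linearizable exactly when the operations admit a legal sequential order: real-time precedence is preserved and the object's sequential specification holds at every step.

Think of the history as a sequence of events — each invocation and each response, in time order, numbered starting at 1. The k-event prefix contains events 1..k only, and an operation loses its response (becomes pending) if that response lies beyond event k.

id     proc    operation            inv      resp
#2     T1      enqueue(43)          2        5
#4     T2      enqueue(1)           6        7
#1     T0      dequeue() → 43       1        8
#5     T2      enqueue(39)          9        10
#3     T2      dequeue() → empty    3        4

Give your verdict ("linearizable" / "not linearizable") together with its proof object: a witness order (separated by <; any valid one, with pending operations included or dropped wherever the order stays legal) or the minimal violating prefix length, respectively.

1. #2 enqueue(43), leaving queue <43>
2. #1 dequeue() → 43, leaving queue <>
3. #3 dequeue() → empty, leaving queue <>
4. #4 enqueue(1), leaving queue <1>
5. #5 enqueue(39), leaving queue <1,39>

linearizable — witness: #2 < #1 < #3 < #4 < #5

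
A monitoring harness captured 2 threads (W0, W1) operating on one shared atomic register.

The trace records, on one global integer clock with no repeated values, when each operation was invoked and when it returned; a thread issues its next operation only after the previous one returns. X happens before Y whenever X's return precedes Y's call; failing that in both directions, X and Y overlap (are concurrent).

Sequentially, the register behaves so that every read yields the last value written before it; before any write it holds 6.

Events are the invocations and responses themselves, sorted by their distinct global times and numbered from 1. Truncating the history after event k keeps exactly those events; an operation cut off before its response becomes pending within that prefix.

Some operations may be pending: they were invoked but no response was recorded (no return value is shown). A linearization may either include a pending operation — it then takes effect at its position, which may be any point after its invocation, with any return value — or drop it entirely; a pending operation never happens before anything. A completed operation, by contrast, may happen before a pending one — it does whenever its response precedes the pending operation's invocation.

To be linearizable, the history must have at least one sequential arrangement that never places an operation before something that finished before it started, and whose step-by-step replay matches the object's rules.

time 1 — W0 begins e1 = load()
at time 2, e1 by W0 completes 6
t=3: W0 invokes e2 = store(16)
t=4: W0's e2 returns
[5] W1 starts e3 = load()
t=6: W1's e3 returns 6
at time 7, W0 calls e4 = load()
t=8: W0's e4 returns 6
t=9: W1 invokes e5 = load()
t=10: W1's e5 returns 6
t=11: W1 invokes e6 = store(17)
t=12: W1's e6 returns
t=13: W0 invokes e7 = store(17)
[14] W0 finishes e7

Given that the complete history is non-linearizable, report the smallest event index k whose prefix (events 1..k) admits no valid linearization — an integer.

6

a valid linearization of events 1..5 exists, for instance e1, e2:
1. e1 load() → 6, leaving value 6
2. e2 store(16), leaving value 16
with event 6 included (e3 responding at time 6), all real-time-consistent orders fail
e.g. e1, e2, e3: illegal at step 3, since e3 load() → 6 cannot apply there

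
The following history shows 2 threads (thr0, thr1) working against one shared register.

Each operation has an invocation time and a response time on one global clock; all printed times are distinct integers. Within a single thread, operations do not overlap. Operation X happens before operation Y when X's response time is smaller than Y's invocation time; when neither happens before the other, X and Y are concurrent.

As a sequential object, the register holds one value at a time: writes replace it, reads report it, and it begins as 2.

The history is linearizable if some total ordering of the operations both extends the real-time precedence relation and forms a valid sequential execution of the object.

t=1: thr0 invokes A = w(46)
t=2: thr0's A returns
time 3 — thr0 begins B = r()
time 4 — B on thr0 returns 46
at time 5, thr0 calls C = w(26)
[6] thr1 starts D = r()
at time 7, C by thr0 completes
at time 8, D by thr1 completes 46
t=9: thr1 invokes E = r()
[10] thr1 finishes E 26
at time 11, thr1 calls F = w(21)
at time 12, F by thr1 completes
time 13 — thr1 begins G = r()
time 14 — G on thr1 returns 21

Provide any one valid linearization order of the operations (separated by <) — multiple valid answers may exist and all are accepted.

A < B < D < C < E < F < G

after step 1 (A w(46)): value 46
after step 2 (B r() → 46): value 46
after step 3 (D r() → 46): value 46
after step 4 (C w(26)): value 26
after step 5 (E r() → 26): value 26
after step 6 (F w(21)): value 21
after step 7 (G r() → 21): value 21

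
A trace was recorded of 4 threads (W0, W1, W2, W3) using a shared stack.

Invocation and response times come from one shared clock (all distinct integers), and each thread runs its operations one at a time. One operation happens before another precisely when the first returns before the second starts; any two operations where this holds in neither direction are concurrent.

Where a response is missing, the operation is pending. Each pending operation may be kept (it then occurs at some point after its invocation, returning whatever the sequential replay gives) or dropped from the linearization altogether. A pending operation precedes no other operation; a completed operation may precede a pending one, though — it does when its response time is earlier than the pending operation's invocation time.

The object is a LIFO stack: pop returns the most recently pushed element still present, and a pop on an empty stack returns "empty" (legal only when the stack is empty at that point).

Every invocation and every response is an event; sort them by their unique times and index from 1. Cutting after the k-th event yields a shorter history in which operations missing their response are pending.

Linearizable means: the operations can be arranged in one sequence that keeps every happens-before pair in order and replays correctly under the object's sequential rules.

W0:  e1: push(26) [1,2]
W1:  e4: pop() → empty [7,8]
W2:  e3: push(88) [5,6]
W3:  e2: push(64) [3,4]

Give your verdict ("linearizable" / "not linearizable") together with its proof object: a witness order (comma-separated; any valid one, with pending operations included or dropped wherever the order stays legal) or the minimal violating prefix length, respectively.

already the first 8 events (up to e4's response at time 8) admit no linearization; the first 7 still do
exhaustive check: the 4 completed stack ops admit one real-time order; illegal
e.g. e1, e2, e3, e4: illegal at step 4, since e4 pop() → empty cannot apply there

not linearizable — minimal violating prefix: 8 events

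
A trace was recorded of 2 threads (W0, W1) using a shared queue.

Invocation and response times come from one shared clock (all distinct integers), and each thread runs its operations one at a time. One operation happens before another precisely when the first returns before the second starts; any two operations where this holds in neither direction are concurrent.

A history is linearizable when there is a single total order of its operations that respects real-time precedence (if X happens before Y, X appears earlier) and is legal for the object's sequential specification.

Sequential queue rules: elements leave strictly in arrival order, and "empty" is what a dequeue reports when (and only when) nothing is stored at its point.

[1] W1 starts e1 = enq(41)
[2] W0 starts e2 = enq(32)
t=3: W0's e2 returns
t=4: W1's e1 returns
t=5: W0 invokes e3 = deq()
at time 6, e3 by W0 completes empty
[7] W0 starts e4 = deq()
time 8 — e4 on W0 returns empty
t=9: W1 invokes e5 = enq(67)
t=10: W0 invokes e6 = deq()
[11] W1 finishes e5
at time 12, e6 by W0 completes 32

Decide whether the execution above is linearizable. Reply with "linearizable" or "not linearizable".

not linearizable

prefix check: 1..5 passes, 1..6 fails once e3's time-6 response joins
real-time-consistent orders of the 3 completed operations: 2 — all fail the queue replay
take e1, e2, e3: step 3 already fails, because e3 deq() → empty cannot occur there
take e2, e1, e3: step 3 already fails, because e3 deq() → empty cannot occur there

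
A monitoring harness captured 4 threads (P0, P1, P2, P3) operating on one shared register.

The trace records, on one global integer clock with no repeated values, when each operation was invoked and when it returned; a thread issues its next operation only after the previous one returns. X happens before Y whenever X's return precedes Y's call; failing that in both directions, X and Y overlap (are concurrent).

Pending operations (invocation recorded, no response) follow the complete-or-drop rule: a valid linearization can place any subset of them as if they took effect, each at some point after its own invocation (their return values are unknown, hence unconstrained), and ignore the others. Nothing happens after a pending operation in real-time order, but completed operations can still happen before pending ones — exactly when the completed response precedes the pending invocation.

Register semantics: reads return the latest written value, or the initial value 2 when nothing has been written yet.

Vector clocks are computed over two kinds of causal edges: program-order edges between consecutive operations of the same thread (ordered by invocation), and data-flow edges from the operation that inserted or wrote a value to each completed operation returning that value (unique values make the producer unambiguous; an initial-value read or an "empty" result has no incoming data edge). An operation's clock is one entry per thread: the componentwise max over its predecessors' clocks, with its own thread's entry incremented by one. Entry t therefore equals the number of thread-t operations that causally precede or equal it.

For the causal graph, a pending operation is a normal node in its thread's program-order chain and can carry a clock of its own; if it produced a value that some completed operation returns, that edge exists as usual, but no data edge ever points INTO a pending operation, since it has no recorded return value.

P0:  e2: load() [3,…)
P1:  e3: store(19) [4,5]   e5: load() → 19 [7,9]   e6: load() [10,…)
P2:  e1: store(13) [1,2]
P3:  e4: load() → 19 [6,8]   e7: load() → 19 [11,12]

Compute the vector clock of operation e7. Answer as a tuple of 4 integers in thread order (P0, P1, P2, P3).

no predecessors for e1 (invoked 1): P2 increments from zero → (0, 0, 1, 0)
no predecessors for e3 (invoked 4): P1 increments from zero → (0, 1, 0, 0)
no predecessors for e2 (invoked 3): P0 increments from zero → (1, 0, 0, 0)
merge at e4 (invoked 6): VC(e3)=(0, 1, 0, 0), own-thread bump on P3 → (0, 1, 0, 1)
merge at e5 (invoked 7): VC(e3)=(0, 1, 0, 0), own-thread bump on P1 → (0, 2, 0, 0)
merge at e7 (invoked 11): VC(e3)=(0, 1, 0, 0), VC(e4)=(0, 1, 0, 1), own-thread bump on P3 → (0, 1, 0, 2)
merge at e6 (invoked 10): VC(e5)=(0, 2, 0, 0), own-thread bump on P1 → (0, 3, 0, 0)
target: VC(e7) = (0, 1, 0, 2)

(0, 1, 0, 2)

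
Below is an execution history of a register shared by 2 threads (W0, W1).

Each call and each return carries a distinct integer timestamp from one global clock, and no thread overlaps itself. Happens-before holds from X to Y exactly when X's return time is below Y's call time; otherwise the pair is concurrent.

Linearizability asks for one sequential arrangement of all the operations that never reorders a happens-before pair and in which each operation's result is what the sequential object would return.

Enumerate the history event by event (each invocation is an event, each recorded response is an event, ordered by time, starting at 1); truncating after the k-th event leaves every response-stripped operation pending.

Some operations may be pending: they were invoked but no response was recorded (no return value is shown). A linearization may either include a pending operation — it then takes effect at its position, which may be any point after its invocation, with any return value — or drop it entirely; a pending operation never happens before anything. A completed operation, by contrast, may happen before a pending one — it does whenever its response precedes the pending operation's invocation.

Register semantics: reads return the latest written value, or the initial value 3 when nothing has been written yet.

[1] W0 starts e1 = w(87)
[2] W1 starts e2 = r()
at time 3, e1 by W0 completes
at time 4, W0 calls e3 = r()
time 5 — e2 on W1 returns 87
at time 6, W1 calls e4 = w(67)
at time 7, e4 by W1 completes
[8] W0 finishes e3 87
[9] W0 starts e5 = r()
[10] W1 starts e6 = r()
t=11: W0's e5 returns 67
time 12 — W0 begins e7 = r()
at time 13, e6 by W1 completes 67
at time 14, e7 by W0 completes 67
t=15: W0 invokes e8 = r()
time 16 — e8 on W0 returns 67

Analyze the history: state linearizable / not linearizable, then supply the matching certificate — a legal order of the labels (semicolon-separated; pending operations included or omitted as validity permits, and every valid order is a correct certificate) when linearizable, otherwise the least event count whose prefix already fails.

linearizable — witness: e1; e2; e3; e4; e5; e6; e7; e8

step 1: e1 w(87) — value 87
step 2: e2 r() → 87 — value 87
step 3: e3 r() → 87 — value 87
step 4: e4 w(67) — value 67
step 5: e5 r() → 67 — value 67
step 6: e6 r() → 67 — value 67
step 7: e7 r() → 67 — value 67
step 8: e8 r() → 67 — value 67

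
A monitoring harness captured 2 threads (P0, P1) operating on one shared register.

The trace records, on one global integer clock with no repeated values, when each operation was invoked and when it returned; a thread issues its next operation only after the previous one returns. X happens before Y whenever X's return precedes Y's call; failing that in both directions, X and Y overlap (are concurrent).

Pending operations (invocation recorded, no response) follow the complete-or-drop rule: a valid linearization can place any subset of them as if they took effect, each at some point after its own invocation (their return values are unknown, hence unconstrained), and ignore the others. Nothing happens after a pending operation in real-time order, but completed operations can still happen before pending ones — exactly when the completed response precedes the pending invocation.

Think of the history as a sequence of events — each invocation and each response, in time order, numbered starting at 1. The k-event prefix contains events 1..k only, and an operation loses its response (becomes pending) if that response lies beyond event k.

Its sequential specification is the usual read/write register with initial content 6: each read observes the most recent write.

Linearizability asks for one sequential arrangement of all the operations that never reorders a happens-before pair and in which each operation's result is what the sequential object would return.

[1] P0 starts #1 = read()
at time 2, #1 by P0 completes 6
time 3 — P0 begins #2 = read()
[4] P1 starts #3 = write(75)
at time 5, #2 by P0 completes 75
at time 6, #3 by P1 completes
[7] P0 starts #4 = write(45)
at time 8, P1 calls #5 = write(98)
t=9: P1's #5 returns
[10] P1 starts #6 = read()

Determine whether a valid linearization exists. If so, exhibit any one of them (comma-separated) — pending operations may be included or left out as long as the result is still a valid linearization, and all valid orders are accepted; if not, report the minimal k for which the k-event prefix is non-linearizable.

step 1: #1 read() → 6 — value 6
step 2: #3 write(75) — value 75
step 3: #2 read() → 75 — value 75
step 4: #4 write(45) (pending, included) — value 45
step 5: #5 write(98) — value 98

linearizable — witness: #1, #3, #2, #4, #5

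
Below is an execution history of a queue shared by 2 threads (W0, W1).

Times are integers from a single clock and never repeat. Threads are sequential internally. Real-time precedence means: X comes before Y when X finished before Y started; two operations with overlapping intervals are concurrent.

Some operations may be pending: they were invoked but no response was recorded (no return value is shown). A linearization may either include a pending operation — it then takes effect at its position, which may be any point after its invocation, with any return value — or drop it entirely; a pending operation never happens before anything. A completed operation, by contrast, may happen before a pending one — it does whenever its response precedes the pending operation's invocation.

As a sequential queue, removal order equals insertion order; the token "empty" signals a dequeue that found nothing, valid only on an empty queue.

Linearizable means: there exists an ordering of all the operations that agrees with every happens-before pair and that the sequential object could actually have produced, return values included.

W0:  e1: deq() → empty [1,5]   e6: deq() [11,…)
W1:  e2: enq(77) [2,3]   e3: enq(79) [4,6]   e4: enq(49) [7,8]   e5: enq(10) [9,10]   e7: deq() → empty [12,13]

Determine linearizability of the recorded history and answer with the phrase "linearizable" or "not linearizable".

the violation lands at event 13, e7's response at time 13: events 1..12 linearize, events 1..13 do not
6 completed operations, 3 real-time-consistent orders — every queue replay fails
no completion choice of the 1 pending operation (e6) rescues it — every subset was tried
take e1, e2, e3, e4, e5, e7 (pending dropped): step 6 already fails, because e7 deq() → empty cannot occur there
take e2, e1, e3, e4, e5, e7 (pending dropped): step 2 already fails, because e1 deq() → empty cannot occur there

not linearizable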